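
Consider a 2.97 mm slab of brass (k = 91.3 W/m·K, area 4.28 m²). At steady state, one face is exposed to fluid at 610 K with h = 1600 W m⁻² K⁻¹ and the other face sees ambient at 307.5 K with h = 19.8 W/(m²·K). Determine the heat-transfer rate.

Q = 25300 W

Resistance network (inner→outer):
  R_conv,in = 1/(hA) = 1/(1600·4.28) = 1.460×10^-4 K/W
  R_brass = L/(kA) = 0.00297/(91.3·4.28) = 7.600×10^-6 K/W
  R_conv,out = 1/(hA) = 1/(19.8·4.28) = 0.01180 K/W
ΣR = 1.460×10^-4 + 7.600×10^-6 + 0.01180 = 0.01195 K/W
Q = ΔT/ΣR = (610 K − 307.5 K)/0.01195 = 25300 W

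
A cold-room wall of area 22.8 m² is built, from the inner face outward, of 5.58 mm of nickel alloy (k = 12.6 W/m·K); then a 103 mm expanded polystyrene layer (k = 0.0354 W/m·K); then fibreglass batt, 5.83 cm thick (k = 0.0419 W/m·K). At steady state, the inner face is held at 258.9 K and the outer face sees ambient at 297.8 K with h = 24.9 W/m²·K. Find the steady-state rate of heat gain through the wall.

Q = 204 W

Series thermal resistances, inner to outer:
  R_nickel alloy = L/(kA) = 0.00558/(12.6·22.8) = 1.942×10^-5 K/W
  R_expanded polystyrene = L/(kA) = 0.103/(0.0354·22.8) = 0.1276 K/W
  R_fibreglass batt = L/(kA) = 0.0583/(0.0419·22.8) = 0.06103 K/W
  R_conv,out = 1/(hA) = 1/(24.9·22.8) = 0.001761 K/W
ΣR = 1.942×10^-5 + 0.1276 + 0.06103 + 0.001761 = 0.1904 K/W
Q = ΔT/ΣR = (258.9 K − 297.8 K)/0.1904 = -204 W
(Negative Q ⇒ heat flows inward; heat gain = 204 W.)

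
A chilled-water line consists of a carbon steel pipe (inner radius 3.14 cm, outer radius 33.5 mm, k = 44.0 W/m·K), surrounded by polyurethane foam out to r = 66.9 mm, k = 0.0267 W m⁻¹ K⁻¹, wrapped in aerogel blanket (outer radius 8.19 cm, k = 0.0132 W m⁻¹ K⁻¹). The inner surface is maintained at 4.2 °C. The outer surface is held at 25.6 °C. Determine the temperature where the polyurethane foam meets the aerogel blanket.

Series thermal resistances, inner to outer:
  R'_carbon steel = ln(0.0335/0.0314)/(2πk) = 0.06474/(2π·44.0) = 2.342×10^-4 m·K/W
  R'_polyurethane foam = ln(0.0669/0.0335)/(2πk) = 0.6917/(2π·0.0267) = 4.123 m·K/W
  R'_aerogel blanket = ln(0.0819/0.0669)/(2πk) = 0.2023/(2π·0.0132) = 2.439 m·K/W
ΣR = 2.342×10^-4 + 4.123 + 2.439 = 6.562 m·K/W
Q' = ΔT/ΣR = (4.2 °C − 25.6 °C)/6.562 = -3.261 W/m
From the inner boundary to the polyurethane foam/aerogel blanket interface, ΣR_partial = 4.123 m·K/W.
T_interface = T_in − Q'·ΣR_partial = 4.2 °C − (-3.261)(4.123) = 17.6 °C

T = 17.6 °C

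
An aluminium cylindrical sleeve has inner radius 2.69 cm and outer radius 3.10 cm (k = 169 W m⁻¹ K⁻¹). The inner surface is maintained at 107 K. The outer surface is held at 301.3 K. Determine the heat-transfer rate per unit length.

Q' = 2πk·ΔT/ln(r₂/r₁) = 2π × 169 × 194.3 / ln(0.0310/0.0269) = 1.45×10^6 W/m

Q' = 1.45×10^6 W/m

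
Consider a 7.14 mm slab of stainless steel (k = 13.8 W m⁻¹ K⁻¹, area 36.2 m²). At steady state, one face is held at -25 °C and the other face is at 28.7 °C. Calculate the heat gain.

Q = 3.76×10^6 W

Q = kA·ΔT/L = 13.8 × 36.2 × |-25 °C − 28.7 °C| / 0.00714 = 3.76×10^6 W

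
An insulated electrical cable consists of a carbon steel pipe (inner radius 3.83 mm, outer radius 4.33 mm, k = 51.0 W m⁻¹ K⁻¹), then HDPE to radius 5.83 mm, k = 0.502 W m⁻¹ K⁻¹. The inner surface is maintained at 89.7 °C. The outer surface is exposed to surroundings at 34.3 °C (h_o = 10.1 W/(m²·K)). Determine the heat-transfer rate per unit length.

Q' = 19.8 W/m

Treat each layer as a resistance in series:
  R'_carbon steel = ln(0.00433/0.00383)/(2πk) = 0.1227/(2π·51.0) = 3.829×10^-4 m·K/W
  R'_HDPE = ln(0.00583/0.00433)/(2πk) = 0.2974/(2π·0.502) = 0.09430 m·K/W
  R'_conv,out = 1/(2πr h) = 1/(2π·0.00583·10.1) = 2.703 m·K/W
ΣR = 3.829×10^-4 + 0.09430 + 2.703 = 2.798 m·K/W
Q' = ΔT/ΣR = (89.7 °C − 34.3 °C)/2.798 = 19.8 W/m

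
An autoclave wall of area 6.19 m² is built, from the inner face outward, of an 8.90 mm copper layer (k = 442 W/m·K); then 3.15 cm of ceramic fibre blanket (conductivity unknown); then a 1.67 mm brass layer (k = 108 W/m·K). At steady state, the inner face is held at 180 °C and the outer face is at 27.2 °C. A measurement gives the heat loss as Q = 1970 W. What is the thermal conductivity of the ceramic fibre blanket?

ΣR = ΔT/Q = |180 − 27.2|/1970 = 0.07756 K/W
Known resistances:
  R_copper = L/(kA) = 0.00890/(442·6.19) = 3.253×10^-6 K/W
  R_brass = L/(kA) = 0.00167/(108·6.19) = 2.498×10^-6 K/W
R_ceramic fibre blanket = ΣR − ΣR_known = 0.07756 − 5.751×10^-6 = 0.07755 K/W
L/(kA) = 0.07755 ⇒ k = 0.0315/(0.07755·6.19) = 0.0656 W/m·K

k = 0.0656 W/m·K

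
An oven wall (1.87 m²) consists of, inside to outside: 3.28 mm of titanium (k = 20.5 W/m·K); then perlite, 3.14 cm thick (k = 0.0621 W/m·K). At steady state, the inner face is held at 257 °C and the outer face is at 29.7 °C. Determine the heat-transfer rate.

Q = 840 W

Series thermal resistances, inner to outer:
  R_titanium = L/(kA) = 0.00328/(20.5·1.87) = 8.556×10^-5 K/W
  R_perlite = L/(kA) = 0.0314/(0.0621·1.87) = 0.2704 K/W
ΣR = 8.556×10^-5 + 0.2704 = 0.2705 K/W
Q = ΔT/ΣR = (257 °C − 29.7 °C)/0.2705 = 840 W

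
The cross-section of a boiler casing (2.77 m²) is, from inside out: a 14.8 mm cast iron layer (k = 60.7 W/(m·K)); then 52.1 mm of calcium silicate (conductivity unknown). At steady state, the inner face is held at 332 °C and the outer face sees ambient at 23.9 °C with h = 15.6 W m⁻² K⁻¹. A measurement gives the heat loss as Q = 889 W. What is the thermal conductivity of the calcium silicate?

ΣR = ΔT/Q = |332 − 23.9|/889 = 0.3466 K/W
Known resistances:
  R_cast iron = L/(kA) = 0.0148/(60.7·2.77) = 8.802×10^-5 K/W
  R_conv,out = 1/(hA) = 1/(15.6·2.77) = 0.02314 K/W
R_calcium silicate = ΣR − ΣR_known = 0.3466 − 0.02323 = 0.3234 K/W
L/(kA) = 0.3234 ⇒ k = 0.0521/(0.3234·2.77) = 0.0582 W/m·K

k = 0.0582 W/m·K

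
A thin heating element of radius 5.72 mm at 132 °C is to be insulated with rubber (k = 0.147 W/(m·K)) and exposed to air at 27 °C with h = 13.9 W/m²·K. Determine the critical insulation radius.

r_cr = 1.06 cm

For a cylinder, r_cr = k_ins/h = 0.147/13.9 = 0.0106 m = 1.06 cm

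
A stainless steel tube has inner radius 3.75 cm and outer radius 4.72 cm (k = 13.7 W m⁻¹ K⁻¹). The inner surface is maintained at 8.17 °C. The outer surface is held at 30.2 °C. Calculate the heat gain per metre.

Q' = 2πk·ΔT/ln(r₂/r₁) = 2π × 13.7 × 22.03 / ln(0.0472/0.0375) = 8240 W/m

Q' = 8.24 kW/m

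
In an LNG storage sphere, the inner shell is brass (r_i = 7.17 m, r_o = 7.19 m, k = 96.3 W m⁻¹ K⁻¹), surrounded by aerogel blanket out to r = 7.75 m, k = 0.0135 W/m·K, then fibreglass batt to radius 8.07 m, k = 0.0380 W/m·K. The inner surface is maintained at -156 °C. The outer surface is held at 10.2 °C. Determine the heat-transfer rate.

Series thermal resistances, inner to outer:
  R_brass = (1/7.17 − 1/7.19)/(4πk) = 3.880×10^-4/(4π·96.3) = 3.206×10^-7 K/W
  R_aerogel blanket = (1/7.19 − 1/7.75)/(4πk) = 0.01005/(4π·0.0135) = 0.05924 K/W
  R_fibreglass batt = (1/7.75 − 1/8.07)/(4πk) = 0.005117/(4π·0.0380) = 0.01071 K/W
ΣR = 3.206×10^-7 + 0.05924 + 0.01071 = 0.06995 K/W
Q = ΔT/ΣR = (-156 °C − 10.2 °C)/0.06995 = -2380 W
(Negative Q ⇒ heat flows inward; heat gain = 2380 W.)

Q = 2.38 kW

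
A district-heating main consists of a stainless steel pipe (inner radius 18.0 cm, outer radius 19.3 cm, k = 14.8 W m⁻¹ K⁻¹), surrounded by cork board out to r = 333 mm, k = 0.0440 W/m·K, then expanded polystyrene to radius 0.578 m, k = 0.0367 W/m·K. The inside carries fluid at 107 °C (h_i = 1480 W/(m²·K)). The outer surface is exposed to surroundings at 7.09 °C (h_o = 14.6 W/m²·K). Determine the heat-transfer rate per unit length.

Resistance network (inner→outer):
  R'_conv,in = 1/(2πr h) = 1/(2π·0.180·1480) = 5.974×10^-4 m·K/W
  R'_stainless steel = ln(0.193/0.180)/(2πk) = 0.06973/(2π·14.8) = 7.499×10^-4 m·K/W
  R'_cork board = ln(0.333/0.193)/(2πk) = 0.5455/(2π·0.0440) = 1.973 m·K/W
  R'_expanded polystyrene = ln(0.578/0.333)/(2πk) = 0.5514/(2π·0.0367) = 2.391 m·K/W
  R'_conv,out = 1/(2πr h) = 1/(2π·0.578·14.6) = 0.01886 m·K/W
ΣR = 5.974×10^-4 + 7.499×10^-4 + 1.973 + 2.391 + 0.01886 = 4.384 m·K/W
Q' = ΔT/ΣR = (107 °C − 7.09 °C)/4.384 = 22.8 W/m

Q' = 22.8 W/m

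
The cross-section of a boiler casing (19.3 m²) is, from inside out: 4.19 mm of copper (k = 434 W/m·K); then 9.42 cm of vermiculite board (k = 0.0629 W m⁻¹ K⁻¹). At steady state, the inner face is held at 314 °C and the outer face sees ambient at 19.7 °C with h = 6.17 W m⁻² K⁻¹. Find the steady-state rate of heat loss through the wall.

Q = 3.42 kW

Series thermal resistances, inner to outer:
  R_copper = L/(kA) = 0.00419/(434·19.3) = 5.002×10^-7 K/W
  R_vermiculite board = L/(kA) = 0.0942/(0.0629·19.3) = 0.07760 K/W
  R_conv,out = 1/(hA) = 1/(6.17·19.3) = 0.008398 K/W
ΣR = 5.002×10^-7 + 0.07760 + 0.008398 = 0.08600 K/W
Q = ΔT/ΣR = (314 °C − 19.7 °C)/0.08600 = 3420 W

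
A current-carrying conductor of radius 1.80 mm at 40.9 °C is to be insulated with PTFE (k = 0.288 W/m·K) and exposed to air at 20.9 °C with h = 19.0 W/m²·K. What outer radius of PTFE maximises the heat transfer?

For a cylinder, r_cr = k_ins/h = 0.288/19.0 = 0.0152 m = 1.52 cm

r_cr = 1.52 cm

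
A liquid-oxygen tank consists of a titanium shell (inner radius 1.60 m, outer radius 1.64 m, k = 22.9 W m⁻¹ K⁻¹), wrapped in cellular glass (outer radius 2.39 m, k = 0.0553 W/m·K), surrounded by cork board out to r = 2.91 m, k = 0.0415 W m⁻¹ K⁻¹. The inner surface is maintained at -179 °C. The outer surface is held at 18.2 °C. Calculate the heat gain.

Q = 471 W

Resistance network (inner→outer):
  R_titanium = (1/1.60 − 1/1.64)/(4πk) = 0.01524/(4π·22.9) = 5.297×10^-5 K/W
  R_cellular glass = (1/1.64 − 1/2.39)/(4πk) = 0.1913/(4π·0.0553) = 0.2753 K/W
  R_cork board = (1/2.39 − 1/2.91)/(4πk) = 0.07477/(4π·0.0415) = 0.1434 K/W
ΣR = 5.297×10^-5 + 0.2753 + 0.1434 = 0.4188 K/W
Q = ΔT/ΣR = (-179 °C − 18.2 °C)/0.4188 = -471 W
(Negative Q ⇒ heat flows inward; heat gain = 471 W.)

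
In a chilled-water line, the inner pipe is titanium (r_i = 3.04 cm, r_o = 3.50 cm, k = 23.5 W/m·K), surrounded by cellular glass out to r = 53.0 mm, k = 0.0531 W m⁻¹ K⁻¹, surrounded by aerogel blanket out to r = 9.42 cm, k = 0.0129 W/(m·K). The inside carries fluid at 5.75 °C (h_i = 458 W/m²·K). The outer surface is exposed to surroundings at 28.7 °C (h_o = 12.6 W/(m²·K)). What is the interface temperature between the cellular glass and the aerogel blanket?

Treat each layer as a resistance in series:
  R'_conv,in = 1/(2πr h) = 1/(2π·0.0304·458) = 0.01143 m·K/W
  R'_titanium = ln(0.0350/0.0304)/(2πk) = 0.1409/(2π·23.5) = 9.543×10^-4 m·K/W
  R'_cellular glass = ln(0.0530/0.0350)/(2πk) = 0.4149/(2π·0.0531) = 1.244 m·K/W
  R'_aerogel blanket = ln(0.0942/0.0530)/(2πk) = 0.5751/(2π·0.0129) = 7.096 m·K/W
  R'_conv,out = 1/(2πr h) = 1/(2π·0.0942·12.6) = 0.1341 m·K/W
ΣR = 0.01143 + 9.543×10^-4 + 1.244 + 7.096 + 0.1341 = 8.486 m·K/W
Q' = ΔT/ΣR = (5.75 °C − 28.7 °C)/8.486 = -2.704 W/m
From the inner boundary to the cellular glass/aerogel blanket interface, ΣR_partial = 1.256 m·K/W.
T_interface = T_in − Q'·ΣR_partial = 5.75 °C − (-2.704)(1.256) = 9.15 °C

T = 9.15 °C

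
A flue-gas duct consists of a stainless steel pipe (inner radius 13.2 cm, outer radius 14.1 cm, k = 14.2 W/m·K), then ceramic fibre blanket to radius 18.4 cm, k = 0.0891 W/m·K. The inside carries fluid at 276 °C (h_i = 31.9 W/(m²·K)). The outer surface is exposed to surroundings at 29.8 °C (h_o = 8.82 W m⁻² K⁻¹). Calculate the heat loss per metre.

Q' = 402 W/m

Treat each layer as a resistance in series:
  R'_conv,in = 1/(2πr h) = 1/(2π·0.132·31.9) = 0.03780 m·K/W
  R'_stainless steel = ln(0.141/0.132)/(2πk) = 0.06596/(2π·14.2) = 7.393×10^-4 m·K/W
  R'_ceramic fibre blanket = ln(0.184/0.141)/(2πk) = 0.2662/(2π·0.0891) = 0.4755 m·K/W
  R'_conv,out = 1/(2πr h) = 1/(2π·0.184·8.82) = 0.09807 m·K/W
ΣR = 0.03780 + 7.393×10^-4 + 0.4755 + 0.09807 = 0.6121 m·K/W
Q' = ΔT/ΣR = (276 °C − 29.8 °C)/0.6121 = 402 W/m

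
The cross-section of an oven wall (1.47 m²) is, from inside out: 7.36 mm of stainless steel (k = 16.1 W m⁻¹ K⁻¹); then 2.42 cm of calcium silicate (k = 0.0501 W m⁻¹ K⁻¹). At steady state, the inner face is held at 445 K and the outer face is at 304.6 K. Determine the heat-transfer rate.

Q = 427 W

Treat each layer as a resistance in series:
  R_stainless steel = L/(kA) = 0.00736/(16.1·1.47) = 3.110×10^-4 K/W
  R_calcium silicate = L/(kA) = 0.0242/(0.0501·1.47) = 0.3286 K/W
ΣR = 3.110×10^-4 + 0.3286 = 0.3289 K/W
Q = ΔT/ΣR = (445 K − 304.6 K)/0.3289 = 427 W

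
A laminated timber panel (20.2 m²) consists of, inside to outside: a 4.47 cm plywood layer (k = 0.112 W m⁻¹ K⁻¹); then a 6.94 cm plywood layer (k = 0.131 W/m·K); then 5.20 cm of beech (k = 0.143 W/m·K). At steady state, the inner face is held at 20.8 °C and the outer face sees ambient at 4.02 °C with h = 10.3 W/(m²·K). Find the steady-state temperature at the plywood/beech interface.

Series thermal resistances, inner to outer:
  R_plywood = L/(kA) = 0.0447/(0.112·20.2) = 0.01976 K/W
  R_plywood = L/(kA) = 0.0694/(0.131·20.2) = 0.02623 K/W
  R_beech = L/(kA) = 0.0520/(0.143·20.2) = 0.01800 K/W
  R_conv,out = 1/(hA) = 1/(10.3·20.2) = 0.004806 K/W
ΣR = 0.01976 + 0.02623 + 0.01800 + 0.004806 = 0.06880 K/W
Q = ΔT/ΣR = (20.8 °C − 4.02 °C)/0.06880 = 243.9 W
From the inner boundary to the plywood/beech interface, ΣR_partial = 0.04599 K/W.
T_interface = T_in − Q·ΣR_partial = 20.8 °C − (243.9)(0.04599) = 9.58 °C

T = 9.58 °C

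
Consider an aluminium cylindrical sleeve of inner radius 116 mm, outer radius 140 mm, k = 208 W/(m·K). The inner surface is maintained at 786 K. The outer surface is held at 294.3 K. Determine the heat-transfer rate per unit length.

Q' = 3.42×10^6 W/m

Q' = 2πk·ΔT/ln(r₂/r₁) = 2π × 208 × 491.7 / ln(0.140/0.116) = 3.42×10^6 W/m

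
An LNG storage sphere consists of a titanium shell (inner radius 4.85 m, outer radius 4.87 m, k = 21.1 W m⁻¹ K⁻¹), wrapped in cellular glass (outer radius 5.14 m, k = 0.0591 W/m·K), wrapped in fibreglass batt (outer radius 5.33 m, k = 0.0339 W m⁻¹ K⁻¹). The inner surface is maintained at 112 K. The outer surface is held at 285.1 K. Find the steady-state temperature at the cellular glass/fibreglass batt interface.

T = 193.6 K

Resistance network (inner→outer):
  R_titanium = (1/4.85 − 1/4.87)/(4πk) = 8.468×10^-4/(4π·21.1) = 3.194×10^-6 K/W
  R_cellular glass = (1/4.87 − 1/5.14)/(4πk) = 0.01079/(4π·0.0591) = 0.01452 K/W
  R_fibreglass batt = (1/5.14 − 1/5.33)/(4πk) = 0.006935/(4π·0.0339) = 0.01628 K/W
ΣR = 3.194×10^-6 + 0.01452 + 0.01628 = 0.03080 K/W
Q = ΔT/ΣR = (112 K − 285.1 K)/0.03080 = -5620 W
From the inner boundary to the cellular glass/fibreglass batt interface, ΣR_partial = 0.01452 K/W.
T_interface = T_in − Q·ΣR_partial = 112 K − (-5620)(0.01452) = 193.6 K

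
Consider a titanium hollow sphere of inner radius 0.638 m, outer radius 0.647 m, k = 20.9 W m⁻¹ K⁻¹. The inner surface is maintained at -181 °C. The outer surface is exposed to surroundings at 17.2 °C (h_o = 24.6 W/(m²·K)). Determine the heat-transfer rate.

Q = 25.4 kW

Treat each layer as a resistance in series:
  R_titanium = (1/0.638 − 1/0.647)/(4πk) = 0.02180/(4π·20.9) = 8.302×10^-5 K/W
  R_conv,out = 1/(4πr²h) = 1/(4π·0.647²·24.6) = 0.007728 K/W
ΣR = 8.302×10^-5 + 0.007728 = 0.007811 K/W
Q = ΔT/ΣR = (-181 °C − 17.2 °C)/0.007811 = -25400 W
(Negative Q ⇒ heat flows inward; heat gain = 25400 W.)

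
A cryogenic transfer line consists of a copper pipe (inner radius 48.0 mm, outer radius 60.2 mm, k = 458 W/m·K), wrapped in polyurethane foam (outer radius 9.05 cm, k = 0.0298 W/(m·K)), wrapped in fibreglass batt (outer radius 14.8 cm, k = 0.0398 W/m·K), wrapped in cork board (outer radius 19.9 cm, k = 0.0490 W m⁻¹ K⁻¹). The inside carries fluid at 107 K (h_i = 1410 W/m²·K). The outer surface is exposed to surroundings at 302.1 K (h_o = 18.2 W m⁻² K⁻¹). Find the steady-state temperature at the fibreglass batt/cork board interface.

T = 264.0 K

Series thermal resistances, inner to outer:
  R'_conv,in = 1/(2πr h) = 1/(2π·0.0480·1410) = 0.002352 m·K/W
  R'_copper = ln(0.0602/0.0480)/(2πk) = 0.2265/(2π·458) = 7.870×10^-5 m·K/W
  R'_polyurethane foam = ln(0.0905/0.0602)/(2πk) = 0.4077/(2π·0.0298) = 2.177 m·K/W
  R'_fibreglass batt = ln(0.148/0.0905)/(2πk) = 0.4919/(2π·0.0398) = 1.967 m·K/W
  R'_cork board = ln(0.199/0.148)/(2πk) = 0.2961/(2π·0.0490) = 0.9617 m·K/W
  R'_conv,out = 1/(2πr h) = 1/(2π·0.199·18.2) = 0.04394 m·K/W
ΣR = 0.002352 + 7.870×10^-5 + 2.177 + 1.967 + 0.9617 + 0.04394 = 5.152 m·K/W
Q' = ΔT/ΣR = (107 K − 302.1 K)/5.152 = -37.87 W/m
From the inner boundary to the fibreglass batt/cork board interface, ΣR_partial = 4.146 m·K/W.
T_interface = T_in − Q'·ΣR_partial = 107 K − (-37.87)(4.146) = 264.0 K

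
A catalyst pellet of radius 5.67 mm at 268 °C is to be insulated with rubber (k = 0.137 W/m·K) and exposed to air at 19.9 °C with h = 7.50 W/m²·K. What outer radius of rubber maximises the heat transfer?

r_cr = 3.65 cm

For a sphere, r_cr = 2k_ins/h = 2·0.137/7.50 = 0.0365 m = 3.65 cm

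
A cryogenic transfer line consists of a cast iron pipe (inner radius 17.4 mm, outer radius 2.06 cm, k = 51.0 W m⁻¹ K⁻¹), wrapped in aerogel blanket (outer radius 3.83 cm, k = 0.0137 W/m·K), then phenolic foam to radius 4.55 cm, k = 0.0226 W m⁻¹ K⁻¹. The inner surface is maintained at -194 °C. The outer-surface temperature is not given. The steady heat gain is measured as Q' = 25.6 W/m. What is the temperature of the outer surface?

Sum the resistances:
  R'_cast iron = ln(0.0206/0.0174)/(2πk) = 0.1688/(2π·51.0) = 5.268×10^-4 m·K/W
  R'_aerogel blanket = ln(0.0383/0.0206)/(2πk) = 0.6202/(2π·0.0137) = 7.204 m·K/W
  R'_phenolic foam = ln(0.0455/0.0383)/(2πk) = 0.1723/(2π·0.0226) = 1.213 m·K/W
ΣR = 8.418 m·K/W
ΔT = Q'·ΣR = 25.6 × 8.418 = 215.5 K
Heat flows inward, so T_out = T_in + ΔT = -194 + 215.5 = 21.5 °C

T_out = 21.5 °C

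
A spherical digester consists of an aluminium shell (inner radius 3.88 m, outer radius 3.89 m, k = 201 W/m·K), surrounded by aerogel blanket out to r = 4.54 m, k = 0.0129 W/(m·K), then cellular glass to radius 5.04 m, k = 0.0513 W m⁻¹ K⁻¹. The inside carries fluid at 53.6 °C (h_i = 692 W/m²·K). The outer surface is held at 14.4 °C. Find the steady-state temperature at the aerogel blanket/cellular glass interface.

Resistance network (inner→outer):
  R_conv,in = 1/(4πr²h) = 1/(4π·3.88²·692) = 7.639×10^-6 K/W
  R_aluminium = (1/3.88 − 1/3.89)/(4πk) = 6.626×10^-4/(4π·201) = 2.623×10^-7 K/W
  R_aerogel blanket = (1/3.89 − 1/4.54)/(4πk) = 0.03681/(4π·0.0129) = 0.2270 K/W
  R_cellular glass = (1/4.54 − 1/5.04)/(4πk) = 0.02185/(4π·0.0513) = 0.03390 K/W
ΣR = 7.639×10^-6 + 2.623×10^-7 + 0.2270 + 0.03390 = 0.2609 K/W
Q = ΔT/ΣR = (53.6 °C − 14.4 °C)/0.2609 = 150.2 W
From the inner boundary to the aerogel blanket/cellular glass interface, ΣR_partial = 0.2270 K/W.
T_interface = T_in − Q·ΣR_partial = 53.6 °C − (150.2)(0.2270) = 19.5 °C

T = 19.5 °C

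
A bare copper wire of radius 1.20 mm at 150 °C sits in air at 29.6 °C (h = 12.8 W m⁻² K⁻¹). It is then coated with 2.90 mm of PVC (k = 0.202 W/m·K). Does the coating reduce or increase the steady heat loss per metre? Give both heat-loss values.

Critical radius for a cylinder: r_cr = k/h = 0.0158 m = 1.58 cm.
Outer radius after coating: r₂ = 0.00120 + 0.00290 = 0.00410 m.
Since r₁ < r_cr and r₂ ≤ r_cr, the coating moves toward the maximum at r_cr — heat loss rises.
Bare: R = 1/(2πr₁h) = 10.36 m·K/W; Q = 120.4/10.36 = 11.6 W/m.
Coated: R = R_cond + R_conv = 4.001 m·K/W; Q = 120.4/4.001 = 30.1 W/m.

increases: 11.6 → 30.1 W/m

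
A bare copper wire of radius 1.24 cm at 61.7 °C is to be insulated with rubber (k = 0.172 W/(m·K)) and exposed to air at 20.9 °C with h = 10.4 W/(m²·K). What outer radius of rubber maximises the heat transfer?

r_cr = 1.65 cm

For a cylinder, r_cr = k_ins/h = 0.172/10.4 = 0.0165 m = 1.65 cm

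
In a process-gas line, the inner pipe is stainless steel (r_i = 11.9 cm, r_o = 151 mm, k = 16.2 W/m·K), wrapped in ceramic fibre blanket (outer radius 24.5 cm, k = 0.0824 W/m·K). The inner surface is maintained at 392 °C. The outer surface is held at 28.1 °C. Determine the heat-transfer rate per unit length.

Treat each layer as a resistance in series:
  R'_stainless steel = ln(0.151/0.119)/(2πk) = 0.2382/(2π·16.2) = 0.002340 m·K/W
  R'_ceramic fibre blanket = ln(0.245/0.151)/(2πk) = 0.4840/(2π·0.0824) = 0.9348 m·K/W
ΣR = 0.002340 + 0.9348 = 0.9371 m·K/W
Q' = ΔT/ΣR = (392 °C − 28.1 °C)/0.9371 = 388 W/m

Q' = 388 W/m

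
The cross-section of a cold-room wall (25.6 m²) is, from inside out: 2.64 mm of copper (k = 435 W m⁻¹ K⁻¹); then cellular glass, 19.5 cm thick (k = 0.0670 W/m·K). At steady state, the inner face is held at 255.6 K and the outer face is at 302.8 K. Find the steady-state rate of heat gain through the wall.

Series thermal resistances, inner to outer:
  R_copper = L/(kA) = 0.00264/(435·25.6) = 2.371×10^-7 K/W
  R_cellular glass = L/(kA) = 0.195/(0.0670·25.6) = 0.1137 K/W
ΣR = 2.371×10^-7 + 0.1137 = 0.1137 K/W
Q = ΔT/ΣR = (255.6 K − 302.8 K)/0.1137 = -415 W
(Negative Q ⇒ heat flows inward; heat gain = 415 W.)

Q = 415 W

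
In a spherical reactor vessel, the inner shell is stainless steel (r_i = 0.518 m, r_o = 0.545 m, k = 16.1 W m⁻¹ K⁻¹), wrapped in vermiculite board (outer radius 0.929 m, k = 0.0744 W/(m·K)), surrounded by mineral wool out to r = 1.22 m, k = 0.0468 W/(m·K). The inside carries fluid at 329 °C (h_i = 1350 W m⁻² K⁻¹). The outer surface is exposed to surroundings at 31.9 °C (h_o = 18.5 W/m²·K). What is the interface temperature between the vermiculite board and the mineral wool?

Resistance network (inner→outer):
  R_conv,in = 1/(4πr²h) = 1/(4π·0.518²·1350) = 2.197×10^-4 K/W
  R_stainless steel = (1/0.518 − 1/0.545)/(4πk) = 0.09564/(4π·16.1) = 4.727×10^-4 K/W
  R_vermiculite board = (1/0.545 − 1/0.929)/(4πk) = 0.7584/(4π·0.0744) = 0.8112 K/W
  R_mineral wool = (1/0.929 − 1/1.22)/(4πk) = 0.2568/(4π·0.0468) = 0.4366 K/W
  R_conv,out = 1/(4πr²h) = 1/(4π·1.22²·18.5) = 0.002890 K/W
ΣR = 2.197×10^-4 + 4.727×10^-4 + 0.8112 + 0.4366 + 0.002890 = 1.251 K/W
Q = ΔT/ΣR = (329 °C − 31.9 °C)/1.251 = 237.5 W
From the inner boundary to the vermiculite board/mineral wool interface, ΣR_partial = 0.8119 K/W.
T_interface = T_in − Q·ΣR_partial = 329 °C − (237.5)(0.8119) = 136 °C

T = 136 °C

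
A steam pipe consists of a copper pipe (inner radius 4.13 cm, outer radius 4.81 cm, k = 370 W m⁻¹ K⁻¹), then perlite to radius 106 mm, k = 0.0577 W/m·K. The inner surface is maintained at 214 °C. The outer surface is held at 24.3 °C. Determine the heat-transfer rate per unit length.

Q' = 87.0 W/m

Treat each layer as a resistance in series:
  R'_copper = ln(0.0481/0.0413)/(2πk) = 0.1524/(2π·370) = 6.556×10^-5 m·K/W
  R'_perlite = ln(0.106/0.0481)/(2πk) = 0.7902/(2π·0.0577) = 2.180 m·K/W
ΣR = 6.556×10^-5 + 2.180 = 2.180 m·K/W
Q' = ΔT/ΣR = (214 °C − 24.3 °C)/2.180 = 87.0 W/m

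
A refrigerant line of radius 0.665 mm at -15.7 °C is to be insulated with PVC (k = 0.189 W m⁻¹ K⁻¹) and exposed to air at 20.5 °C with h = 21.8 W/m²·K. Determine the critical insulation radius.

r_cr = 0.867 cm

For a cylinder, r_cr = k_ins/h = 0.189/21.8 = 0.00867 m = 0.867 cm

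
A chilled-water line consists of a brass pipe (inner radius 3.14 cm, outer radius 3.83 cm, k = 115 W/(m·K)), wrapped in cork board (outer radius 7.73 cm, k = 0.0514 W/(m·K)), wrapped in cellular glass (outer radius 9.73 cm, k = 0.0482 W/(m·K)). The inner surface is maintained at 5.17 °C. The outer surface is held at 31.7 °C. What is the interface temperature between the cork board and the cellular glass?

T = 24.8 °C

Treat each layer as a resistance in series:
  R'_brass = ln(0.0383/0.0314)/(2πk) = 0.1986/(2π·115) = 2.749×10^-4 m·K/W
  R'_cork board = ln(0.0773/0.0383)/(2πk) = 0.7022/(2π·0.0514) = 2.174 m·K/W
  R'_cellular glass = ln(0.0973/0.0773)/(2πk) = 0.2301/(2π·0.0482) = 0.7598 m·K/W
ΣR = 2.749×10^-4 + 2.174 + 0.7598 = 2.934 m·K/W
Q' = ΔT/ΣR = (5.17 °C − 31.7 °C)/2.934 = -9.042 W/m
From the inner boundary to the cork board/cellular glass interface, ΣR_partial = 2.174 m·K/W.
T_interface = T_in − Q'·ΣR_partial = 5.17 °C − (-9.042)(2.174) = 24.8 °C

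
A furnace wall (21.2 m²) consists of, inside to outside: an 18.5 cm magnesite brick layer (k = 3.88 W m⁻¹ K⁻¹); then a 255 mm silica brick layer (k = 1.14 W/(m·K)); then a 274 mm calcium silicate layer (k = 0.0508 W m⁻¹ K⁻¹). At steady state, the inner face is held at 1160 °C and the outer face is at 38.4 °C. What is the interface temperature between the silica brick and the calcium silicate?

T = 1106 °C

Resistance network (inner→outer):
  R_magnesite brick = L/(kA) = 0.185/(3.88·21.2) = 0.002249 K/W
  R_silica brick = L/(kA) = 0.255/(1.14·21.2) = 0.01055 K/W
  R_calcium silicate = L/(kA) = 0.274/(0.0508·21.2) = 0.2544 K/W
ΣR = 0.002249 + 0.01055 + 0.2544 = 0.2672 K/W
Q = ΔT/ΣR = (1160 °C − 38.4 °C)/0.2672 = 4198 W
From the inner boundary to the silica brick/calcium silicate interface, ΣR_partial = 0.01280 K/W.
T_interface = T_in − Q·ΣR_partial = 1160 °C − (4198)(0.01280) = 1106 °C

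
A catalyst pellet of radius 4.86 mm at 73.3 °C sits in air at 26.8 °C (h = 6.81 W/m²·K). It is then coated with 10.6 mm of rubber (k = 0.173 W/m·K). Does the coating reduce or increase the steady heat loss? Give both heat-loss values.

Critical radius for a sphere: r_cr = 2k/h = 0.0508 m = 5.08 cm.
Outer radius after coating: r₂ = 0.00486 + 0.0106 = 0.01546 m.
Since r₁ < r_cr and r₂ ≤ r_cr, the coating moves toward the maximum at r_cr — heat loss rises.
Bare: R = 1/(4πr₁²h) = 494.7 K/W; Q = 46.5/494.7 = 0.0940 W.
Coated: R = R_cond + R_conv = 113.8 K/W; Q = 46.5/113.8 = 0.409 W.

increases: 0.0940 → 0.409 W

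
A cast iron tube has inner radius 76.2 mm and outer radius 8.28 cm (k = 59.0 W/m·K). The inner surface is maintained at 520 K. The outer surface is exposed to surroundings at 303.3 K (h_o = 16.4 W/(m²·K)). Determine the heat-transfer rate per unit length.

Q' = 1850 W/m

Series thermal resistances, inner to outer:
  R'_cast iron = ln(0.0828/0.0762)/(2πk) = 0.08307/(2π·59.0) = 2.241×10^-4 m·K/W
  R'_conv,out = 1/(2πr h) = 1/(2π·0.0828·16.4) = 0.1172 m·K/W
ΣR = 2.241×10^-4 + 0.1172 = 0.1174 m·K/W
Q' = ΔT/ΣR = (520 K − 303.3 K)/0.1174 = 1850 W/m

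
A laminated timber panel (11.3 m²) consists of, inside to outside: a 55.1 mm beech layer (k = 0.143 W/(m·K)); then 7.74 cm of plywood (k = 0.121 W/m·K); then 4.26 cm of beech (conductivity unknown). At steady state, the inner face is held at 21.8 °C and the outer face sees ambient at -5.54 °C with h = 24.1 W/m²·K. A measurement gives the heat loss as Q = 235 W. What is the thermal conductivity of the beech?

ΣR = ΔT/Q = |21.8 − -5.54|/235 = 0.1163 K/W
Known resistances:
  R_beech = L/(kA) = 0.0551/(0.143·11.3) = 0.03410 K/W
  R_plywood = L/(kA) = 0.0774/(0.121·11.3) = 0.05661 K/W
  R_conv,out = 1/(hA) = 1/(24.1·11.3) = 0.003672 K/W
R_beech = ΣR − ΣR_known = 0.1163 − 0.09438 = 0.02192 K/W
L/(kA) = 0.02192 ⇒ k = 0.0426/(0.02192·11.3) = 0.172 W/m·K

k = 0.172 W/m·K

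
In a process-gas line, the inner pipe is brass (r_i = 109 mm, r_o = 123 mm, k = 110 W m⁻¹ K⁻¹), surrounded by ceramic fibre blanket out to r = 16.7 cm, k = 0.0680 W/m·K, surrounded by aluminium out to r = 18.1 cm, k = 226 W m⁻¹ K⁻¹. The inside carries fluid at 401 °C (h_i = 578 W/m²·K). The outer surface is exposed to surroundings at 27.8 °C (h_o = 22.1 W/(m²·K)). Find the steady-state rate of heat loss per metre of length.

Series thermal resistances, inner to outer:
  R'_conv,in = 1/(2πr h) = 1/(2π·0.109·578) = 0.002526 m·K/W
  R'_brass = ln(0.123/0.109)/(2πk) = 0.1208/(2π·110) = 1.748×10^-4 m·K/W
  R'_ceramic fibre blanket = ln(0.167/0.123)/(2πk) = 0.3058/(2π·0.0680) = 0.7158 m·K/W
  R'_aluminium = ln(0.181/0.167)/(2πk) = 0.08050/(2π·226) = 5.669×10^-5 m·K/W
  R'_conv,out = 1/(2πr h) = 1/(2π·0.181·22.1) = 0.03979 m·K/W
ΣR = 0.002526 + 1.748×10^-4 + 0.7158 + 5.669×10^-5 + 0.03979 = 0.7583 m·K/W
Q' = ΔT/ΣR = (401 °C − 27.8 °C)/0.7583 = 492 W/m

Q' = 492 W/m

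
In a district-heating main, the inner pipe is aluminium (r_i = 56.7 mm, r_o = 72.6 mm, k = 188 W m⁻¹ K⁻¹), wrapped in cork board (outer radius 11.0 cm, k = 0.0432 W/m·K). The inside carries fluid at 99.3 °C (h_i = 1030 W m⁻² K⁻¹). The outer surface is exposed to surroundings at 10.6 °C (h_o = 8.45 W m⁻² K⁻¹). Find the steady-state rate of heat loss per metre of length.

Resistance network (inner→outer):
  R'_conv,in = 1/(2πr h) = 1/(2π·0.0567·1030) = 0.002725 m·K/W
  R'_aluminium = ln(0.0726/0.0567)/(2πk) = 0.2472/(2π·188) = 2.093×10^-4 m·K/W
  R'_cork board = ln(0.110/0.0726)/(2πk) = 0.4155/(2π·0.0432) = 1.531 m·K/W
  R'_conv,out = 1/(2πr h) = 1/(2π·0.110·8.45) = 0.1712 m·K/W
ΣR = 0.002725 + 2.093×10^-4 + 1.531 + 0.1712 = 1.705 m·K/W
Q' = ΔT/ΣR = (99.3 °C − 10.6 °C)/1.705 = 52.0 W/m

Q' = 52.0 W/m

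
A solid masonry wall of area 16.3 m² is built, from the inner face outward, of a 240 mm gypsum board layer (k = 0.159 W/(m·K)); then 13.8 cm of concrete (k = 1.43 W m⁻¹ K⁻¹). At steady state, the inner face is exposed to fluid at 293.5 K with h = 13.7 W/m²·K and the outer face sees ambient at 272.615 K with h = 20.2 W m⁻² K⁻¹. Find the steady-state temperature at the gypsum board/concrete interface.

Treat each layer as a resistance in series:
  R_conv,in = 1/(hA) = 1/(13.7·16.3) = 0.004478 K/W
  R_gypsum board = L/(kA) = 0.240/(0.159·16.3) = 0.09260 K/W
  R_concrete = L/(kA) = 0.138/(1.43·16.3) = 0.005920 K/W
  R_conv,out = 1/(hA) = 1/(20.2·16.3) = 0.003037 K/W
ΣR = 0.004478 + 0.09260 + 0.005920 + 0.003037 = 0.1060 K/W
Q = ΔT/ΣR = (293.5 K − 272.615 K)/0.1060 = 197.0 W
From the inner boundary to the gypsum board/concrete interface, ΣR_partial = 0.09708 K/W.
T_interface = T_in − Q·ΣR_partial = 293.5 K − (197.0)(0.09708) = 274.38 K

T = 274.38 K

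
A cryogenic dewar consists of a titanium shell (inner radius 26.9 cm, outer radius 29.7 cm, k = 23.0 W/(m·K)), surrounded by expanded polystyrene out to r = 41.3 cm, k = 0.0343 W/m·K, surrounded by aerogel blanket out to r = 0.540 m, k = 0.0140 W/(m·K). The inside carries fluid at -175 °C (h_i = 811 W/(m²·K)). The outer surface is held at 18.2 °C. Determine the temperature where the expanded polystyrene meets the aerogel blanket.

T = -96.9 °C

Treat each layer as a resistance in series:
  R_conv,in = 1/(4πr²h) = 1/(4π·0.269²·811) = 0.001356 K/W
  R_titanium = (1/0.269 − 1/0.297)/(4πk) = 0.3505/(4π·23.0) = 0.001213 K/W
  R_expanded polystyrene = (1/0.297 − 1/0.413)/(4πk) = 0.9457/(4π·0.0343) = 2.194 K/W
  R_aerogel blanket = (1/0.413 − 1/0.540)/(4πk) = 0.5695/(4π·0.0140) = 3.237 K/W
ΣR = 0.001356 + 0.001213 + 2.194 + 3.237 = 5.434 K/W
Q = ΔT/ΣR = (-175 °C − 18.2 °C)/5.434 = -35.55 W
From the inner boundary to the expanded polystyrene/aerogel blanket interface, ΣR_partial = 2.197 K/W.
T_interface = T_in − Q·ΣR_partial = -175 °C − (-35.55)(2.197) = -96.9 °C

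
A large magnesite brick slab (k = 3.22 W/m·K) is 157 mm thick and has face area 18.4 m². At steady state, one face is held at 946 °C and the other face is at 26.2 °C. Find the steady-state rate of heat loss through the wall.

Q = kA·ΔT/L = 3.22 × 18.4 × |946 °C − 26.2 °C| / 0.157 = 3.47×10^5 W

Q = 3.47×10^5 W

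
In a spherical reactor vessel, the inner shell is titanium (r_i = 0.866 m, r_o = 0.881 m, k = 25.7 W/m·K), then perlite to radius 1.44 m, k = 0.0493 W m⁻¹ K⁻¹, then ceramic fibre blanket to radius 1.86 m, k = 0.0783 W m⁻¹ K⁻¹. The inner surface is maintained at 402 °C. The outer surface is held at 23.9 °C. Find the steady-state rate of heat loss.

Q = 434 W

Treat each layer as a resistance in series:
  R_titanium = (1/0.866 − 1/0.881)/(4πk) = 0.01966/(4π·25.7) = 6.088×10^-5 K/W
  R_perlite = (1/0.881 − 1/1.44)/(4πk) = 0.4406/(4π·0.0493) = 0.7112 K/W
  R_ceramic fibre blanket = (1/1.44 − 1/1.86)/(4πk) = 0.1568/(4π·0.0783) = 0.1594 K/W
ΣR = 6.088×10^-5 + 0.7112 + 0.1594 = 0.8707 K/W
Q = ΔT/ΣR = (402 °C − 23.9 °C)/0.8707 = 434 W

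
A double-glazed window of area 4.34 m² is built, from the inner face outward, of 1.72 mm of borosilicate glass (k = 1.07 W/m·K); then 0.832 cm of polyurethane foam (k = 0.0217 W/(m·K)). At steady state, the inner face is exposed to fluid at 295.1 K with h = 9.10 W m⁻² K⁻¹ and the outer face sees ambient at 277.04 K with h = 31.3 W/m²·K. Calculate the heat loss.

Q = 149 W

Treat each layer as a resistance in series:
  R_conv,in = 1/(hA) = 1/(9.10·4.34) = 0.02532 K/W
  R_borosilicate glass = L/(kA) = 0.00172/(1.07·4.34) = 3.704×10^-4 K/W
  R_polyurethane foam = L/(kA) = 0.00832/(0.0217·4.34) = 0.08834 K/W
  R_conv,out = 1/(hA) = 1/(31.3·4.34) = 0.007361 K/W
ΣR = 0.02532 + 3.704×10^-4 + 0.08834 + 0.007361 = 0.1214 K/W
Q = ΔT/ΣR = (295.1 K − 277.04 K)/0.1214 = 149 W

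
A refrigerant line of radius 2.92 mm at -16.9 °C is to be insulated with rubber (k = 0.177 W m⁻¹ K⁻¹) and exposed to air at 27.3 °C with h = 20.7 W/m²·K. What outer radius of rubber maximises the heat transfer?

r_cr = 0.855 cm

For a cylinder, r_cr = k_ins/h = 0.177/20.7 = 0.00855 m = 0.855 cm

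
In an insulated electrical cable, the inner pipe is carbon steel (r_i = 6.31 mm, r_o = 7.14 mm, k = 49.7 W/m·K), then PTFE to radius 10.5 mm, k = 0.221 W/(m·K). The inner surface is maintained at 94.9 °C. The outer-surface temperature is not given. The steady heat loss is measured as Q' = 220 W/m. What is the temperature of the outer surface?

Series resistances:
  R'_carbon steel = ln(0.00714/0.00631)/(2πk) = 0.1236/(2π·49.7) = 3.957×10^-4 m·K/W
  R'_PTFE = ln(0.0105/0.00714)/(2πk) = 0.3857/(2π·0.221) = 0.2777 m·K/W
ΣR = 0.2781 m·K/W
ΔT = Q'·ΣR = 220 × 0.2781 = 61.18 K
Heat flows outward, so T_out = T_in − ΔT = 94.9 − 61.18 = 33.7 °C

T_out = 33.7 °C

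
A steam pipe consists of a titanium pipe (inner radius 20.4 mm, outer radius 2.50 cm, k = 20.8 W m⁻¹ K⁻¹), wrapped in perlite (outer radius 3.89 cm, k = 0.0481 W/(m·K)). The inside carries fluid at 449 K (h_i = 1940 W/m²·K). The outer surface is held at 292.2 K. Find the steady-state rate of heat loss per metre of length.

Q' = 107 W/m

Resistance network (inner→outer):
  R'_conv,in = 1/(2πr h) = 1/(2π·0.0204·1940) = 0.004022 m·K/W
  R'_titanium = ln(0.0250/0.0204)/(2πk) = 0.2033/(2π·20.8) = 0.001556 m·K/W
  R'_perlite = ln(0.0389/0.0250)/(2πk) = 0.4421/(2π·0.0481) = 1.463 m·K/W
ΣR = 0.004022 + 0.001556 + 1.463 = 1.469 m·K/W
Q' = ΔT/ΣR = (449 K − 292.2 K)/1.469 = 107 W/m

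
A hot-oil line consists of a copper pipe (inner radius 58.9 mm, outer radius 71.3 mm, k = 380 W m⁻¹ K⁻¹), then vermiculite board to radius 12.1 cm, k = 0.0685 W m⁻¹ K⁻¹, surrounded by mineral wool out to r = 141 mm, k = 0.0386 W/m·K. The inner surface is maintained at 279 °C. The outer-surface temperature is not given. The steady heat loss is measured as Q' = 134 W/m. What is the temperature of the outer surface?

Sum the resistances:
  R'_copper = ln(0.0713/0.0589)/(2πk) = 0.1911/(2π·380) = 8.002×10^-5 m·K/W
  R'_vermiculite board = ln(0.121/0.0713)/(2πk) = 0.5289/(2π·0.0685) = 1.229 m·K/W
  R'_mineral wool = ln(0.141/0.121)/(2πk) = 0.1530/(2π·0.0386) = 0.6307 m·K/W
ΣR = 1.860 m·K/W
ΔT = Q'·ΣR = 134 × 1.860 = 249.2 K
Heat flows outward, so T_out = T_in − ΔT = 279 − 249.2 = 29.8 °C

T_out = 29.8 °C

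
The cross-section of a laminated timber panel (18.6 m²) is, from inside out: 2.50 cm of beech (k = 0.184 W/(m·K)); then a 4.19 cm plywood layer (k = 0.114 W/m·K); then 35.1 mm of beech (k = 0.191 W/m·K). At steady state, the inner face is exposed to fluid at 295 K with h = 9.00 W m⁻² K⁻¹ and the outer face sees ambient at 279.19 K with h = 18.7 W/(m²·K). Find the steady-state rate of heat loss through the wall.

Q = 345 W

Series thermal resistances, inner to outer:
  R_conv,in = 1/(hA) = 1/(9.00·18.6) = 0.005974 K/W
  R_beech = L/(kA) = 0.0250/(0.184·18.6) = 0.007305 K/W
  R_plywood = L/(kA) = 0.0419/(0.114·18.6) = 0.01976 K/W
  R_beech = L/(kA) = 0.0351/(0.191·18.6) = 0.009880 K/W
  R_conv,out = 1/(hA) = 1/(18.7·18.6) = 0.002875 K/W
ΣR = 0.005974 + 0.007305 + 0.01976 + 0.009880 + 0.002875 = 0.04579 K/W
Q = ΔT/ΣR = (295 K − 279.19 K)/0.04579 = 345 W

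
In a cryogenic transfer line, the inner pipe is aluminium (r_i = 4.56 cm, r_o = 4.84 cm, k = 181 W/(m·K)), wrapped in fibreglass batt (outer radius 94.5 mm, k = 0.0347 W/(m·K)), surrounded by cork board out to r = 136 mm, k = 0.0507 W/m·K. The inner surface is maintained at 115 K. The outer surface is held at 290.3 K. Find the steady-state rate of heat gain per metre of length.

Series thermal resistances, inner to outer:
  R'_aluminium = ln(0.0484/0.0456)/(2πk) = 0.05959/(2π·181) = 5.240×10^-5 m·K/W
  R'_fibreglass batt = ln(0.0945/0.0484)/(2πk) = 0.6691/(2π·0.0347) = 3.069 m·K/W
  R'_cork board = ln(0.136/0.0945)/(2πk) = 0.3641/(2π·0.0507) = 1.143 m·K/W
ΣR = 5.240×10^-5 + 3.069 + 1.143 = 4.212 m·K/W
Q' = ΔT/ΣR = (115 K − 290.3 K)/4.212 = -41.6 W/m
(Negative Q' ⇒ heat flows inward; heat gain = 41.6 W/m.)

Q' = 41.6 W/m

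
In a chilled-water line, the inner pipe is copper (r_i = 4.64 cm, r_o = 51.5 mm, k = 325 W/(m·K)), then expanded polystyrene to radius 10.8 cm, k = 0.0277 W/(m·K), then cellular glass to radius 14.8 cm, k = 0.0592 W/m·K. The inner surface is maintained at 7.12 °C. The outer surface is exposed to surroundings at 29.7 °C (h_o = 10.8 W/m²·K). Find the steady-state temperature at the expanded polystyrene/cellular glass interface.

Series thermal resistances, inner to outer:
  R'_copper = ln(0.0515/0.0464)/(2πk) = 0.1043/(2π·325) = 5.107×10^-5 m·K/W
  R'_expanded polystyrene = ln(0.108/0.0515)/(2πk) = 0.7405/(2π·0.0277) = 4.255 m·K/W
  R'_cellular glass = ln(0.148/0.108)/(2πk) = 0.3151/(2π·0.0592) = 0.8471 m·K/W
  R'_conv,out = 1/(2πr h) = 1/(2π·0.148·10.8) = 0.09957 m·K/W
ΣR = 5.107×10^-5 + 4.255 + 0.8471 + 0.09957 = 5.202 m·K/W
Q' = ΔT/ΣR = (7.12 °C − 29.7 °C)/5.202 = -4.341 W/m
From the inner boundary to the expanded polystyrene/cellular glass interface, ΣR_partial = 4.255 m·K/W.
T_interface = T_in − Q'·ΣR_partial = 7.12 °C − (-4.341)(4.255) = 25.6 °C

T = 25.6 °C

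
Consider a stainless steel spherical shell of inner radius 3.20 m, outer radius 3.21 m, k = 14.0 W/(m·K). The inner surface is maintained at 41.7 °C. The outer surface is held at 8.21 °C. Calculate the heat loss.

Q = 6.05×10^6 W

Q = 4πk·ΔT/(1/r₁ − 1/r₂) = 4π × 14.0 × 33.49 / (1/3.20 − 1/3.21) = 6.05×10^6 W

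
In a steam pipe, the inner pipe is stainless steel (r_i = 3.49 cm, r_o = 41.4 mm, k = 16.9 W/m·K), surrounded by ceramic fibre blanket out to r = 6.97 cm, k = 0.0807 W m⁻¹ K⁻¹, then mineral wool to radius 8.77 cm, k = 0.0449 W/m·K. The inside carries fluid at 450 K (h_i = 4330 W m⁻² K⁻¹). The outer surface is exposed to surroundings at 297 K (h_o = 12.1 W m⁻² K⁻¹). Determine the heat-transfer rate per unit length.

Q' = 76.7 W/m

Treat each layer as a resistance in series:
  R'_conv,in = 1/(2πr h) = 1/(2π·0.0349·4330) = 0.001053 m·K/W
  R'_stainless steel = ln(0.0414/0.0349)/(2πk) = 0.1708/(2π·16.9) = 0.001608 m·K/W
  R'_ceramic fibre blanket = ln(0.0697/0.0414)/(2πk) = 0.5209/(2π·0.0807) = 1.027 m·K/W
  R'_mineral wool = ln(0.0877/0.0697)/(2πk) = 0.2297/(2π·0.0449) = 0.8143 m·K/W
  R'_conv,out = 1/(2πr h) = 1/(2π·0.0877·12.1) = 0.1500 m·K/W
ΣR = 0.001053 + 0.001608 + 1.027 + 0.8143 + 0.1500 = 1.994 m·K/W
Q' = ΔT/ΣR = (450 K − 297 K)/1.994 = 76.7 W/m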